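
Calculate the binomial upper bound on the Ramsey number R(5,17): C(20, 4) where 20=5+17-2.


R(5,17) <= C(5+17-2, 5-1) = C(20, 4)
C(20, 4) = 20! / (4! * 16!)
= 4845

4845


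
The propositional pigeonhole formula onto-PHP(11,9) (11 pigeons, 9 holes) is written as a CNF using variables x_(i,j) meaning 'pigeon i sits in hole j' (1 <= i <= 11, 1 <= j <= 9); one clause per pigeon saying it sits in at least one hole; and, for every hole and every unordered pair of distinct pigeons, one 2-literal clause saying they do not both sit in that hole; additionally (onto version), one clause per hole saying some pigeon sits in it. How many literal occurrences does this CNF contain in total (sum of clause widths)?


onto-PHP(11,9): 11 pigeons, 9 holes, 11*9 = 99 variables.
- pigeon clauses: one per pigeon -> 11 clauses of width 9 -> 99 literals
- hole clauses: 9 holes * C(11,2) = 9 * 55 -> 495 clauses of width 2 -> 990 literals
- onto clauses: one per hole -> 9 clauses of width 11 -> 99 literals
Total literal occurrences = 99 + 990 + 99 = 1188

1188


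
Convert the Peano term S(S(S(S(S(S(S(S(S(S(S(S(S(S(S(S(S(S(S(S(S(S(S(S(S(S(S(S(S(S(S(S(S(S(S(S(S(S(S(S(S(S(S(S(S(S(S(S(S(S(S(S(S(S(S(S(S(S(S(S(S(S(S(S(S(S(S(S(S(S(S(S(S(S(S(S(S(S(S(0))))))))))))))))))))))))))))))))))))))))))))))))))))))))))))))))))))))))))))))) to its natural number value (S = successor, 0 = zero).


Counting successors applied to 0:
79 applications of S to 0 = 79

79


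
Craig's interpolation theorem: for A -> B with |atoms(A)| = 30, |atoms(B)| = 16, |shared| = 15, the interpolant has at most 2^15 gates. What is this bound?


Shared atoms = 15
Craig interpolant size bound = 2^15
= 32768

32768


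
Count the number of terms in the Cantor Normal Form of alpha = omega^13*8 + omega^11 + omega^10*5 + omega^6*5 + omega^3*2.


CNF: omega^13*8 + omega^11 + omega^10*5 + omega^6*5 + omega^3*2
Count the summands separated by '+':
  term 1: omega^13*8
  term 2: omega^11
  term 3: omega^10*5
  term 4: omega^6*5
  term 5: omega^3*2
Total terms = 5

5


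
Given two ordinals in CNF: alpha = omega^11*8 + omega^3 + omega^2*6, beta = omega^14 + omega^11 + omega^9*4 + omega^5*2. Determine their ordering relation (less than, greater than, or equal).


Compare term by term from highest exponent:
alpha = omega^11*8 + omega^3 + omega^2*6
beta = omega^14 + omega^11 + omega^9*4 + omega^5*2
Term 1: alpha has omega^11*8, beta has omega^14*1
Term 2: alpha has omega^3*1, beta has omega^11*1
Term 3: alpha has omega^2*6, beta has omega^9*4
Term 4: alpha has omega^0*0, beta has omega^5*2
Result: alpha < beta

alpha < beta


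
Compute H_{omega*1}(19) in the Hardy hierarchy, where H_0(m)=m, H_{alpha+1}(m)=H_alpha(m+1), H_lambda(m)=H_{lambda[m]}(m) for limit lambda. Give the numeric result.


H_{omega*1}(19):
For the Hardy hierarchy, H_{omega*k}(n) = 2^k * n.
2^1 = 2.
2 * 19 = 38

38


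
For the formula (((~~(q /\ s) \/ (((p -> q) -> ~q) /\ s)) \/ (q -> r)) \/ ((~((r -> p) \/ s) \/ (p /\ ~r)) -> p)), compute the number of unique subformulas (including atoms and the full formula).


Formula: (((~~(q /\ s) \/ (((p -> q) -> ~q) /\ s)) \/ (q -> r)) \/ ((~((r -> p) \/ s) \/ (p /\ ~r)) -> p))
Subformulas found:
  1. r
  2. q
  3. s
  4. p
  5. ~r
  6. ~q
  7. (r -> p)
  8. (q /\ s)
  9. (p -> q)
  10. (q -> r)
  11. ~(q /\ s)
  12. (p /\ ~r)
  13. ~~(q /\ s)
  14. ((r -> p) \/ s)
  15. ~((r -> p) \/ s)
  16. ((p -> q) -> ~q)
  17. (((p -> q) -> ~q) /\ s)
  18. (~((r -> p) \/ s) \/ (p /\ ~r))
  19. ((~((r -> p) \/ s) \/ (p /\ ~r)) -> p)
  20. (~~(q /\ s) \/ (((p -> q) -> ~q) /\ s))
  21. ((~~(q /\ s) \/ (((p -> q) -> ~q) /\ s)) \/ (q -> r))
  22. (((~~(q /\ s) \/ (((p -> q) -> ~q) /\ s)) \/ (q -> r)) \/ ((~((r -> p) \/ s) \/ (p /\ ~r)) -> p))
Total distinct subformulas = 22

22


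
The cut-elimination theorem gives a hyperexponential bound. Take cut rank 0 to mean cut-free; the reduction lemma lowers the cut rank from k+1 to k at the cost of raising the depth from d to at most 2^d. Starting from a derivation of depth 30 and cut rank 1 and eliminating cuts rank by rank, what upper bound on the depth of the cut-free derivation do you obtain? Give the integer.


Each rank reduction sends depth d to at most 2^d; cut rank r needs r reductions.
2_0(30) = 30
2_1(30) = 2^30 = 1073741824
Cut-free depth bound = 1073741824

1073741824


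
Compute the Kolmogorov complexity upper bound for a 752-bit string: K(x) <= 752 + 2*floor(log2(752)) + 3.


floor(log2(752)) = 9
2 * 9 = 18
K(x) <= 752 + 18 + 3 = 773

773


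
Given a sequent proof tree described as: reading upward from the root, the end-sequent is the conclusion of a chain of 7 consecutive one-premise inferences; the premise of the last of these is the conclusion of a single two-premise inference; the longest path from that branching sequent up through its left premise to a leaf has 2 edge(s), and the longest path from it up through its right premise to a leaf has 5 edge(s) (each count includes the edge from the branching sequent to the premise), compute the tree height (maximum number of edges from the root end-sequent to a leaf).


Longest path through the left premise: 2 edges (measured from the branching sequent)
Longest path through the right premise: 5 edges
Height of the subtree rooted at the branching sequent: max(2, 5) = 5
The branching sequent sits 7 edges above the root (the chain of one-premise inferences), so height = 5 + 7 = 12

12


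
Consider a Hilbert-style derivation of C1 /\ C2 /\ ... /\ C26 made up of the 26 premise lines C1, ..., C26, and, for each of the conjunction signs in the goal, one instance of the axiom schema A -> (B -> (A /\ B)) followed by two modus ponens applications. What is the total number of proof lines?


Conjoining 26 premises:
- 26 premise lines
- the goal has 25 conjunction signs; each costs 1 axiom instance + 2 MP = 3 lines: 3 * 25 = 75
Total = 26 + 75 = 101 lines.

101


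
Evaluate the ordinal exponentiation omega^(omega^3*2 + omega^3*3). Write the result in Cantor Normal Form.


omega^(omega^3*2 + omega^3*3):
Both terms of the exponent have the same exponent 3, so they merge: omega^3*2 + omega^3*3 = omega^3*(2+3) = omega^3*5.
omega raised to a CNF ordinal is a single CNF term: Result = omega^(omega^3*5)

omega^(omega^3*5)


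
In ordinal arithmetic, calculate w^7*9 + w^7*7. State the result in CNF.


Ordinal addition w^7*9 + w^7*7:
Both terms have the same exponent 7.
w^e*c + w^e*d = w^e*(c+d).
Result = w^7*(9+7) = w^7*16

w^7*16


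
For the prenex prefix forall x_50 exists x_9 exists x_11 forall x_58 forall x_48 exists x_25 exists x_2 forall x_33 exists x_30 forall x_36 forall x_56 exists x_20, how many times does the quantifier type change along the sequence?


Walk the prefix and count type changes:
  position 1: forall -> exists <-- alternation
  position 2: exists -> exists
  position 3: exists -> forall <-- alternation
  position 4: forall -> forall
  position 5: forall -> exists <-- alternation
  position 6: exists -> exists
  position 7: exists -> forall <-- alternation
  position 8: forall -> exists <-- alternation
  position 9: exists -> forall <-- alternation
  position 10: forall -> forall
  position 11: forall -> exists <-- alternation
Total alternations = 7

7


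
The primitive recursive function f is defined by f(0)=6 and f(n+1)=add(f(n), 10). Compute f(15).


f(0) = 6
f(1) = add(f(0), 10) = add(6, 10) = 16
f(2) = add(f(1), 10) = add(16, 10) = 26
f(3) = add(f(2), 10) = add(26, 10) = 36
f(4) = add(f(3), 10) = add(36, 10) = 46
f(5) = add(f(4), 10) = add(46, 10) = 56
f(6) = add(f(5), 10) = add(56, 10) = 66
f(7) = add(f(6), 10) = add(66, 10) = 76
f(8) = add(f(7), 10) = add(76, 10) = 86
f(9) = add(f(8), 10) = add(86, 10) = 96
f(10) = add(f(9), 10) = add(96, 10) = 106
f(11) = add(f(10), 10) = add(106, 10) = 116
f(12) = add(f(11), 10) = add(116, 10) = 126
f(13) = add(f(12), 10) = add(126, 10) = 136
f(14) = add(f(13), 10) = add(136, 10) = 146
f(15) = add(f(14), 10) = add(146, 10) = 156


156


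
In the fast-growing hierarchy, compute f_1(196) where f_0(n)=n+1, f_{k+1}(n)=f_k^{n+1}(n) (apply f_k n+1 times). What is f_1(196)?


f_1(196) = f_0^197(196)
f_0 adds 1 each time, applied 197 times.
f_1(196) = 196 + 197 = 393

393


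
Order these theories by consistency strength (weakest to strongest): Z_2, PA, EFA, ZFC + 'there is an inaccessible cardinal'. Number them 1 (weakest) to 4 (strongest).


Ordering by consistency strength:
1. EFA
2. PA
3. Z_2
4. ZFC + 'there is an inaccessible cardinal'


Z_2=3, PA=2, EFA=1, ZFC + 'there is an inaccessible cardinal'=4


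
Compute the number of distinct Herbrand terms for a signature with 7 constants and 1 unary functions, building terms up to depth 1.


Herbrand terms by depth:
Depth 0: 7 constants
Depth 1: 7 new terms (running total: 14)
Total distinct ground terms = 14

14


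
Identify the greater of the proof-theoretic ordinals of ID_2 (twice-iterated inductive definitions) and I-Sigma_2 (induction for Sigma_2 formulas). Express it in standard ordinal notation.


Proof-theoretic ordinal of ID_2 (twice-iterated inductive definitions): psi_0(epsilon_{Omega_2+1})
Proof-theoretic ordinal of I-Sigma_2 (induction for Sigma_2 formulas): omega^(omega^omega)
Comparing: omega^(omega^omega) < psi_0(epsilon_{Omega_2+1}).
The larger ordinal is psi_0(epsilon_{Omega_2+1}) (from ID_2 (twice-iterated inductive definitions)).

psi_0(epsilon_{Omega_2+1})


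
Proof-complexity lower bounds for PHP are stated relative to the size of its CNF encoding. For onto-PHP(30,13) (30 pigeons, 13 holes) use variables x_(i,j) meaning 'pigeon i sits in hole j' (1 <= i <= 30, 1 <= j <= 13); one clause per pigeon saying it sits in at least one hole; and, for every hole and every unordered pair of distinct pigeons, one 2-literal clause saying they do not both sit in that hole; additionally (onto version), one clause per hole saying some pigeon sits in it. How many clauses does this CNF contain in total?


onto-PHP(30,13): 30 pigeons, 13 holes, 30*13 = 390 variables.
- pigeon clauses: one per pigeon -> 30 clauses
- hole clauses: 13 holes * C(30,2) = 13 * 435 -> 5655 clauses
- onto clauses: one per hole -> 13 clauses
Total clauses = 30 + 5655 + 13 = 5698

5698


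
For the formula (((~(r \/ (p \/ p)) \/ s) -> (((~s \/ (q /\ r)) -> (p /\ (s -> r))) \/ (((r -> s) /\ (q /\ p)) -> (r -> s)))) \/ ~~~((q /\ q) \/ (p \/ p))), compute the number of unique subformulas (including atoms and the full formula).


Formula: (((~(r \/ (p \/ p)) \/ s) -> (((~s \/ (q /\ r)) -> (p /\ (s -> r))) \/ (((r -> s) /\ (q /\ p)) -> (r -> s)))) \/ ~~~((q /\ q) \/ (p \/ p)))
Subformulas found:
  1. r
  2. q
  3. s
  4. p
  5. ~s
  6. (p \/ p)
  7. (q /\ p)
  8. (s -> r)
  9. (q /\ r)
  10. (q /\ q)
  11. (r -> s)
  12. (p /\ (s -> r))
  13. (r \/ (p \/ p))
  14. ~(r \/ (p \/ p))
  15. (~s \/ (q /\ r))
  16. ((q /\ q) \/ (p \/ p))
  17. ((r -> s) /\ (q /\ p))
  18. (~(r \/ (p \/ p)) \/ s)
  19. ~((q /\ q) \/ (p \/ p))
  20. ~~((q /\ q) \/ (p \/ p))
  21. ~~~((q /\ q) \/ (p \/ p))
  22. (((r -> s) /\ (q /\ p)) -> (r -> s))
  23. ((~s \/ (q /\ r)) -> (p /\ (s -> r)))
  24. (((~s \/ (q /\ r)) -> (p /\ (s -> r))) \/ (((r -> s) /\ (q /\ p)) -> (r -> s)))
  25. ((~(r \/ (p \/ p)) \/ s) -> (((~s \/ (q /\ r)) -> (p /\ (s -> r))) \/ (((r -> s) /\ (q /\ p)) -> (r -> s))))
  26. (((~(r \/ (p \/ p)) \/ s) -> (((~s \/ (q /\ r)) -> (p /\ (s -> r))) \/ (((r -> s) /\ (q /\ p)) -> (r -> s)))) \/ ~~~((q /\ q) \/ (p \/ p)))
Total distinct subformulas = 26

26


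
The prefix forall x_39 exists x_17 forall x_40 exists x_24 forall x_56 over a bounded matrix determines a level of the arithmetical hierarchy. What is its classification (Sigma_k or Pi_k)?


Leading quantifier is forall, so the class is Pi.
Number of quantifier blocks = alternations + 1 = 4 + 1 = 5.
Classification: Pi_5

Pi_5


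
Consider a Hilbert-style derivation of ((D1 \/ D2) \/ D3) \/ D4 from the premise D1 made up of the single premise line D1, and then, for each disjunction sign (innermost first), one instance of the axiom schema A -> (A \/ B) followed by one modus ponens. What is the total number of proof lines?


Building the left-nested 4-ary disjunction from D1:
- 1 premise line (D1)
- 4 disjuncts means 3 disjunction signs; each needs 1 axiom instance + 1 MP = 2 lines: 2 * 3 = 6
Total = 1 + 6 = 7 lines.

7


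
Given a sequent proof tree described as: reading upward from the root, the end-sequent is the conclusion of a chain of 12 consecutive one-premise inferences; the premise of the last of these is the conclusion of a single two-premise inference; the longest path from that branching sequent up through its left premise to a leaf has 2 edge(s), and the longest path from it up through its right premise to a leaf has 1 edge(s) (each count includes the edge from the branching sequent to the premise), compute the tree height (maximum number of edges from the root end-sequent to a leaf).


Longest path through the left premise: 2 edges (measured from the branching sequent)
Longest path through the right premise: 1 edges
Height of the subtree rooted at the branching sequent: max(2, 1) = 2
The branching sequent sits 12 edges above the root (the chain of one-premise inferences), so height = 2 + 12 = 14

14


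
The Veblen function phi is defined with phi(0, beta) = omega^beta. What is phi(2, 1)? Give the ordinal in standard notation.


phi(2, 1):
phi(2, beta) = zeta_beta (the beta-th zeta number, fixed point of epsilon).
phi(2, 1) = zeta_1

zeta_1


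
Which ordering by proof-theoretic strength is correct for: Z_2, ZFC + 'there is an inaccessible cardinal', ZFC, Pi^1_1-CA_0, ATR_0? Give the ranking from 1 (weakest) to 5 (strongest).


Ordering by consistency strength:
1. ATR_0
2. Pi^1_1-CA_0
3. Z_2
4. ZFC
5. ZFC + 'there is an inaccessible cardinal'


Z_2=3, ZFC + 'there is an inaccessible cardinal'=5, ZFC=4, Pi^1_1-CA_0=2, ATR_0=1


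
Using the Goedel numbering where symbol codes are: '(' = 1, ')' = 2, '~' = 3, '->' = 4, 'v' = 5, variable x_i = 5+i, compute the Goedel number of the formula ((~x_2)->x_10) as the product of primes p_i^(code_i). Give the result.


Formula: ((~x_2)->x_10)
Symbol codes: [1, 1, 3, 7, 2, 4, 15, 2]
Primes: [2, 3, 5, 7, 11, 13, 17, 19]
p_1^1 = 2^1 = 2
p_2^1 = 3^1 = 3
p_3^3 = 5^3 = 125
p_4^7 = 7^7 = 823543
p_5^2 = 11^2 = 121
p_6^4 = 13^4 = 28561
p_7^15 = 17^15 = 2862423051509815793
p_8^2 = 19^2 = 361
Product = 2205704583260795671845979087819169250

2205704583260795671845979087819169250


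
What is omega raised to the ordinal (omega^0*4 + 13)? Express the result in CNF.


omega^(omega^0*4 + 13):
omega^0 = 1, so the exponent is 4 + 13 = 17 (finite ordinal addition).
Result = omega^17, already a single CNF term.

omega^17


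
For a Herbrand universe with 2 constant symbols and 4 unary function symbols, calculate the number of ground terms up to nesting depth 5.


Herbrand terms by depth:
Depth 0: 2 constants
Depth 1: 8 new terms (running total: 10)
Depth 2: 32 new terms (running total: 42)
Depth 3: 128 new terms (running total: 170)
Depth 4: 512 new terms (running total: 682)
Depth 5: 2048 new terms (running total: 2730)
Total distinct ground terms = 2730

2730


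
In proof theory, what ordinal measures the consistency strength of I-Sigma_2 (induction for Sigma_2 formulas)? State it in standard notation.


The proof-theoretic ordinal of I-Sigma_2 (induction for Sigma_2 formulas) is a standard result in ordinal analysis.
This ordinal is the supremum of order types of primitive recursive well-orderings
that the theory can prove to be well-ordered.
For I-Sigma_2 (induction for Sigma_2 formulas), the proof-theoretic ordinal is omega^(omega^omega).

omega^(omega^omega)


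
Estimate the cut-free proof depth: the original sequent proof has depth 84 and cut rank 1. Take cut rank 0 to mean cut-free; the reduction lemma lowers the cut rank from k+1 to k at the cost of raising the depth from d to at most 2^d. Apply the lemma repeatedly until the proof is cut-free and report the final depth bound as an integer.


Each rank reduction sends depth d to at most 2^d; cut rank r needs r reductions.
2_0(84) = 84
2_1(84) = 2^84 = 19342813113834066795298816
Cut-free depth bound = 19342813113834066795298816

19342813113834066795298816


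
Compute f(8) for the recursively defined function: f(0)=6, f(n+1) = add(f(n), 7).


f(0) = 6
f(1) = add(f(0), 7) = add(6, 7) = 13
f(2) = add(f(1), 7) = add(13, 7) = 20
f(3) = add(f(2), 7) = add(20, 7) = 27
f(4) = add(f(3), 7) = add(27, 7) = 34
f(5) = add(f(4), 7) = add(34, 7) = 41
f(6) = add(f(5), 7) = add(41, 7) = 48
f(7) = add(f(6), 7) = add(48, 7) = 55
f(8) = add(f(7), 7) = add(55, 7) = 62


62


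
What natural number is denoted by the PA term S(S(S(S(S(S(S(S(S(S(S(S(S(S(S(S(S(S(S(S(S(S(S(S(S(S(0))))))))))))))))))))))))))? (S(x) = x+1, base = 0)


Counting successors applied to 0:
26 applications of S to 0 = 26

26


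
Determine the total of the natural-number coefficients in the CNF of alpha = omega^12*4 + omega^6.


CNF: omega^12*4 + omega^6
Coefficients: 4 + 1 = 5

5


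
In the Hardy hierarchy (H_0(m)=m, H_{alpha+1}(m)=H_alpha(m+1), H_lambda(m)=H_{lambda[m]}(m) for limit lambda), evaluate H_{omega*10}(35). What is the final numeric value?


H_{omega*10}(35):
For the Hardy hierarchy, H_{omega*k}(n) = 2^k * n.
2^10 = 1024.
1024 * 35 = 35840

35840


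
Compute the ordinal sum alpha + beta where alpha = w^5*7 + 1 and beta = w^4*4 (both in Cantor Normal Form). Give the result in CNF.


Ordinal addition (w^5*7 + 1) + w^4*4:
alpha's leading term has exponent 5 > beta's exponent 4, so it survives.
alpha's tail term has exponent 0 < beta's exponent 4, so it is absorbed by beta.
In ordinal addition, any term followed by a strictly larger-exponent term is absorbed.
Result = w^5*7 + w^4*4

w^5*7 + w^4*4


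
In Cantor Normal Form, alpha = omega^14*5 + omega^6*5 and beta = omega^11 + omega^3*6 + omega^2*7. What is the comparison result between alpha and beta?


Compare term by term from highest exponent:
alpha = omega^14*5 + omega^6*5
beta = omega^11 + omega^3*6 + omega^2*7
Term 1: alpha has omega^14*5, beta has omega^11*1
Term 2: alpha has omega^6*5, beta has omega^3*6
Term 3: alpha has omega^0*0, beta has omega^2*7
Result: alpha > beta

alpha > beta


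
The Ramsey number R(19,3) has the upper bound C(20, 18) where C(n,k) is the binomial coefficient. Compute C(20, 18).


R(19,3) <= C(19+3-2, 19-1) = C(20, 18)
C(20, 18) = 20! / (18! * 2!)
= 190

190


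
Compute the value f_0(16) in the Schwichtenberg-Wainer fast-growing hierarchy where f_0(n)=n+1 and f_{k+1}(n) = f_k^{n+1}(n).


f_0(16) = 16 + 1 = 17

17


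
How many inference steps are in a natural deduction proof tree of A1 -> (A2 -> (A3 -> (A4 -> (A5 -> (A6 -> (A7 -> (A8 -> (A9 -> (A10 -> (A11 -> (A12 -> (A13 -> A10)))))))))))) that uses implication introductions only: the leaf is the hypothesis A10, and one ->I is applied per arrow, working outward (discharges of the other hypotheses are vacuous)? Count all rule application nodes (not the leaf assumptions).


The formula has 13 arrows (->); its innermost consequent A10 is one of the antecedents,
so the proof starts from the hypothesis leaf A10 (not a rule application) and closes one arrow per ->I.
Building A1 -> (A2 -> (A3 -> (A4 -> (A5 -> (A6 -> (A7 -> (A8 -> (A9 -> (A10 -> (A11 -> (A12 -> (A13 -> A10)))))))))))) therefore takes 13 nested implication introductions.
Total inference nodes = 13

13


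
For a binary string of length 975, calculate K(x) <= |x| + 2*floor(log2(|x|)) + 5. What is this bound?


floor(log2(975)) = 9
2 * 9 = 18
K(x) <= 975 + 18 + 5 = 998

998


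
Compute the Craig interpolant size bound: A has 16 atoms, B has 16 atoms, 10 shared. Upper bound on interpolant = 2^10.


Shared atoms = 10
Craig interpolant size bound = 2^10
= 1024

1024


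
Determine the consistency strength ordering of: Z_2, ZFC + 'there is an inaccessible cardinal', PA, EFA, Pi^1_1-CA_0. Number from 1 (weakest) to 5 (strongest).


Ordering by consistency strength:
1. EFA
2. PA
3. Pi^1_1-CA_0
4. Z_2
5. ZFC + 'there is an inaccessible cardinal'


Z_2=4, ZFC + 'there is an inaccessible cardinal'=5, PA=2, EFA=1, Pi^1_1-CA_0=3


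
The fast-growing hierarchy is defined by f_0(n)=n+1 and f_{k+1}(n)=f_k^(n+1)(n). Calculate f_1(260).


f_1(260) = f_0^261(260)
f_0 adds 1 each time, applied 261 times.
f_1(260) = 260 + 261 = 521

521


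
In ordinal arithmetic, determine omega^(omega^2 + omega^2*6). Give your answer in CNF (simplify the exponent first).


omega^(omega^2 + omega^2*6):
Both terms of the exponent have the same exponent 2, so they merge: omega^2 + omega^2*6 = omega^2*(1+6) = omega^2*7.
omega raised to a CNF ordinal is a single CNF term: Result = omega^(omega^2*7)

omega^(omega^2*7)


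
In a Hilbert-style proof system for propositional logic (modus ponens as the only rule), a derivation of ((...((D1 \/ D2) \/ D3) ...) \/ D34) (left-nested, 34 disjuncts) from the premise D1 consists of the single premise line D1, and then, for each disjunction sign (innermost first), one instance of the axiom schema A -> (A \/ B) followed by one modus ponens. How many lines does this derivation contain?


Building the left-nested 34-ary disjunction from D1:
- 1 premise line (D1)
- 34 disjuncts means 33 disjunction signs; each needs 1 axiom instance + 1 MP = 2 lines: 2 * 33 = 66
Total = 1 + 66 = 67 lines.

67


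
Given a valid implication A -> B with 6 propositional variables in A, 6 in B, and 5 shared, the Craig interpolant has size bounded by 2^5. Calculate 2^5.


Shared atoms = 5
Craig interpolant size bound = 2^5
= 32

32


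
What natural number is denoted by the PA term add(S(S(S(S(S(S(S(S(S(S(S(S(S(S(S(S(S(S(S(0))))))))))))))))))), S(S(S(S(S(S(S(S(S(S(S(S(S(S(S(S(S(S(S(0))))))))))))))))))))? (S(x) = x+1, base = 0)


add(S^19(0), S^19(0)):
S^19(0) = 19
S^19(0) = 19
19 + 19 = 38

38


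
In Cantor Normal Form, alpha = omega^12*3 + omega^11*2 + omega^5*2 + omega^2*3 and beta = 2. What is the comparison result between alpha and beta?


Compare term by term from highest exponent:
alpha = omega^12*3 + omega^11*2 + omega^5*2 + omega^2*3
beta = 2
Term 1: alpha has omega^12*3, beta has omega^0*2
Term 2: alpha has omega^11*2, beta has omega^0*0
Term 3: alpha has omega^5*2, beta has omega^0*0
Term 4: alpha has omega^2*3, beta has omega^0*0
Result: alpha > beta

alpha > beta


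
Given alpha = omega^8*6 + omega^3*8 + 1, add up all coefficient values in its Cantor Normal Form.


CNF: omega^8*6 + omega^3*8 + 1
Coefficients: 6 + 8 + 1 = 15

15


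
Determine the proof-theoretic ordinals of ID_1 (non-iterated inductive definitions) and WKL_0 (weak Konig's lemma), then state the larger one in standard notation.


Proof-theoretic ordinal of ID_1 (non-iterated inductive definitions): psi_0(epsilon_{Omega+1})
Proof-theoretic ordinal of WKL_0 (weak Konig's lemma): omega^omega
Comparing: omega^omega < psi_0(epsilon_{Omega+1}).
The larger ordinal is psi_0(epsilon_{Omega+1}) (from ID_1 (non-iterated inductive definitions)).

psi_0(epsilon_{Omega+1})


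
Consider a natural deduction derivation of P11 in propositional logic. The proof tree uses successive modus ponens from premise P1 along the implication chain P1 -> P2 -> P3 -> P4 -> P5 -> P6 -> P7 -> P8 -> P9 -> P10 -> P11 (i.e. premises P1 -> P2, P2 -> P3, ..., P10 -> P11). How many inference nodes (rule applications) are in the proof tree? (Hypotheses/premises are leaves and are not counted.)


We have a chain: P1 -> P2 -> P3 -> P4 -> P5 -> P6 -> P7 -> P8 -> P9 -> P10 -> P11.
Each modus ponens application produces the next variable.
The chain has 11 propositions, so 11-1 = 10 modus ponens steps.
Total inference nodes = 10

10


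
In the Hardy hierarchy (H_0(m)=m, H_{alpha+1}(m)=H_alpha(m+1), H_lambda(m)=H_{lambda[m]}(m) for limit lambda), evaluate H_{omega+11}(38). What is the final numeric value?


H_{omega+11}(38):
Unwind the 11 successor steps: H_{omega+11}(38) = H_omega(38+11) = H_omega(49).
H_omega(m) = H_m(m) = m + m = 2m.
Result = 2 * 49 = 98

98


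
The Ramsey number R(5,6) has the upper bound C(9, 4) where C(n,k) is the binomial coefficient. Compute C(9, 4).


R(5,6) <= C(5+6-2, 5-1) = C(9, 4)
C(9, 4) = 9! / (4! * 5!)
= 126

126


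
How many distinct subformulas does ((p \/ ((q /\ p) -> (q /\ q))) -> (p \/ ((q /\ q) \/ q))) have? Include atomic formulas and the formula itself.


Formula: ((p \/ ((q /\ p) -> (q /\ q))) -> (p \/ ((q /\ q) \/ q)))
Subformulas found:
  1. q
  2. p
  3. (q /\ p)
  4. (q /\ q)
  5. ((q /\ q) \/ q)
  6. ((q /\ p) -> (q /\ q))
  7. (p \/ ((q /\ q) \/ q))
  8. (p \/ ((q /\ p) -> (q /\ q)))
  9. ((p \/ ((q /\ p) -> (q /\ q))) -> (p \/ ((q /\ q) \/ q)))
Total distinct subformulas = 9

9


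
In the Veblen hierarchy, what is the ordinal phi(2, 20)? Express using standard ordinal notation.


phi(2, 20):
phi(2, beta) = zeta_beta (the beta-th zeta number, fixed point of epsilon).
phi(2, 20) = zeta_20

zeta_20


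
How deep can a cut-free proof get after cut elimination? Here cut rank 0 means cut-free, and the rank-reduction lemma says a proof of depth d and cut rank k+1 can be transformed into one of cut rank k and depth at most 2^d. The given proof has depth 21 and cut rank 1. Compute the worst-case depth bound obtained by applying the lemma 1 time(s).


Each rank reduction sends depth d to at most 2^d; cut rank r needs r reductions.
2_0(21) = 21
2_1(21) = 2^21 = 2097152
Cut-free depth bound = 2097152

2097152


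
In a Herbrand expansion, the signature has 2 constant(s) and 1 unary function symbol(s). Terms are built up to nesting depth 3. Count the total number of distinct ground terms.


Herbrand terms by depth:
Depth 0: 2 constants
Depth 1: 2 new terms (running total: 4)
Depth 2: 2 new terms (running total: 6)
Depth 3: 2 new terms (running total: 8)
Total distinct ground terms = 8

8


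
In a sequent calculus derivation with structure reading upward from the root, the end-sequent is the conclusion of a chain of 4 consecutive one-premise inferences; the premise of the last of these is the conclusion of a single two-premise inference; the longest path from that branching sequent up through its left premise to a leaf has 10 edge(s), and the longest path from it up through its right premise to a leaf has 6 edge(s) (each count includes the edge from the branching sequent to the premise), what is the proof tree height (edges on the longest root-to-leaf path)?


Longest path through the left premise: 10 edges (measured from the branching sequent)
Longest path through the right premise: 6 edges
Height of the subtree rooted at the branching sequent: max(10, 6) = 10
The branching sequent sits 4 edges above the root (the chain of one-premise inferences), so height = 10 + 4 = 14

14


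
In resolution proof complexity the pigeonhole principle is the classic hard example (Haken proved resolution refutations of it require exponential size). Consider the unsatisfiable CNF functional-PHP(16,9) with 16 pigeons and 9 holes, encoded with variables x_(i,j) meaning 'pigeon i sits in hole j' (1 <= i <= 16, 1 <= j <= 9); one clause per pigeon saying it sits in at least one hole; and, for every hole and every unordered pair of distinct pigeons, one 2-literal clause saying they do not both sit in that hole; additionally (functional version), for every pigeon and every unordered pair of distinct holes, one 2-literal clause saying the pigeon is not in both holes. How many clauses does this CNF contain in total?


functional-PHP(16,9): 16 pigeons, 9 holes, 16*9 = 144 variables.
- pigeon clauses: one per pigeon -> 16 clauses
- hole clauses: 9 holes * C(16,2) = 9 * 120 -> 1080 clauses
- functional clauses: 16 pigeons * C(9,2) = 16 * 36 -> 576 clauses
Total clauses = 16 + 1080 + 576 = 1672

1672


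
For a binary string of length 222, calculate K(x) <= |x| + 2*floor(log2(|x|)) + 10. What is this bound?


floor(log2(222)) = 7
2 * 7 = 14
K(x) <= 222 + 14 + 10 = 246

246


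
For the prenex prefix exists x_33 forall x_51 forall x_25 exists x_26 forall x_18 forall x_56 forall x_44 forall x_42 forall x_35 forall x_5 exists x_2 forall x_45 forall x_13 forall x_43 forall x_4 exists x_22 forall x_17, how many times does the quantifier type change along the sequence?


Walk the prefix and count type changes:
  position 1: exists -> forall <-- alternation
  position 2: forall -> forall
  position 3: forall -> exists <-- alternation
  position 4: exists -> forall <-- alternation
  position 5: forall -> forall
  position 6: forall -> forall
  position 7: forall -> forall
  position 8: forall -> forall
  position 9: forall -> forall
  position 10: forall -> exists <-- alternation
  position 11: exists -> forall <-- alternation
  position 12: forall -> forall
  position 13: forall -> forall
  position 14: forall -> forall
  position 15: forall -> exists <-- alternation
  position 16: exists -> forall <-- alternation
Total alternations = 7

7


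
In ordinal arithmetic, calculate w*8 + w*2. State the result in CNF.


Ordinal addition w*8 + w*2:
Both terms have the same exponent 1.
w^e*c + w^e*d = w^e*(c+d).
Result = w^1*(8+2) = w*10

w*10


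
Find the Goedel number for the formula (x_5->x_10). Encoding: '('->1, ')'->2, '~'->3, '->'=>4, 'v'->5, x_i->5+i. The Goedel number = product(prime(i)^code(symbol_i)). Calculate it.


Formula: (x_5->x_10)
Symbol codes: [1, 10, 4, 15, 2]
Primes: [2, 3, 5, 7, 11]
p_1^1 = 2^1 = 2
p_2^10 = 3^10 = 59049
p_3^4 = 5^4 = 625
p_4^15 = 7^15 = 4747561509943
p_5^2 = 11^2 = 121
Product = 42401237389594411308750

42401237389594411308750


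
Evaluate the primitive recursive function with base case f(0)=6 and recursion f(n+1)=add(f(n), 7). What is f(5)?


f(0) = 6
f(1) = add(f(0), 7) = add(6, 7) = 13
f(2) = add(f(1), 7) = add(13, 7) = 20
f(3) = add(f(2), 7) = add(20, 7) = 27
f(4) = add(f(3), 7) = add(27, 7) = 34
f(5) = add(f(4), 7) = add(34, 7) = 41


41


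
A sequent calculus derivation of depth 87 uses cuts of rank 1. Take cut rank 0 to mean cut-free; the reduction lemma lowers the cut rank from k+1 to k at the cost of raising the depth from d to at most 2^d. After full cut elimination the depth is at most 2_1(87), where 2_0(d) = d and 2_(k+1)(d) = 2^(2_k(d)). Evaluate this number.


Each rank reduction sends depth d to at most 2^d; cut rank r needs r reductions.
2_0(87) = 87
2_1(87) = 2^87 = 154742504910672534362390528
Cut-free depth bound = 154742504910672534362390528

154742504910672534362390528


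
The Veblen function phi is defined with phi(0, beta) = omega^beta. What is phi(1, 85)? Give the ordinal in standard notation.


phi(1, 85):
phi(1, beta) = epsilon_beta (the beta-th epsilon number).
phi(1, 85) = epsilon_85

epsilon_85


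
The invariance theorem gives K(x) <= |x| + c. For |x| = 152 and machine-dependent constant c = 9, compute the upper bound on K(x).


K(x) <= |x| + c = 152 + 9 = 161

161


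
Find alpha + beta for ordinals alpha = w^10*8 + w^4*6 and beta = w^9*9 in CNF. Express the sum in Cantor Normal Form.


Ordinal addition (w^10*8 + w^4*6) + w^9*9:
alpha's leading term has exponent 10 > beta's exponent 9, so it survives.
alpha's tail term has exponent 4 < beta's exponent 9, so it is absorbed by beta.
In ordinal addition, any term followed by a strictly larger-exponent term is absorbed.
Result = w^10*8 + w^9*9

w^10*8 + w^9*9


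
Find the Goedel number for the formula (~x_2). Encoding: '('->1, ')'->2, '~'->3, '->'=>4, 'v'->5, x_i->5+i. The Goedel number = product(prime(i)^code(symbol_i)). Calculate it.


Formula: (~x_2)
Symbol codes: [1, 3, 7, 2]
Primes: [2, 3, 5, 7]
p_1^1 = 2^1 = 2
p_2^3 = 3^3 = 27
p_3^7 = 5^7 = 78125
p_4^2 = 7^2 = 49
Product = 206718750

206718750


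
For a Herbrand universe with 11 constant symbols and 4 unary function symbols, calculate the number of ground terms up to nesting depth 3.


Herbrand terms by depth:
Depth 0: 11 constants
Depth 1: 44 new terms (running total: 55)
Depth 2: 176 new terms (running total: 231)
Depth 3: 704 new terms (running total: 935)
Total distinct ground terms = 935

935


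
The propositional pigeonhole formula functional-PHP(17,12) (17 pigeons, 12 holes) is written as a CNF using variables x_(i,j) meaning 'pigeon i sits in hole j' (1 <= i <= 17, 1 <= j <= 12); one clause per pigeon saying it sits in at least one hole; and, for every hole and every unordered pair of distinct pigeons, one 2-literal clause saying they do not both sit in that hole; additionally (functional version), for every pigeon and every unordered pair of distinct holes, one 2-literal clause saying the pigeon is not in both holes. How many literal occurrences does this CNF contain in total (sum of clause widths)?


functional-PHP(17,12): 17 pigeons, 12 holes, 17*12 = 204 variables.
- pigeon clauses: one per pigeon -> 17 clauses of width 12 -> 204 literals
- hole clauses: 12 holes * C(17,2) = 12 * 136 -> 1632 clauses of width 2 -> 3264 literals
- functional clauses: 17 pigeons * C(12,2) = 17 * 66 -> 1122 clauses of width 2 -> 2244 literals
Total literal occurrences = 204 + 3264 + 2244 = 5712

5712


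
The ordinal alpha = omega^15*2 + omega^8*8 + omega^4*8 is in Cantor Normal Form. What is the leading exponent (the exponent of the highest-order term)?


CNF: omega^15*2 + omega^8*8 + omega^4*8
The leading term is omega^15*2, which has exponent 15.

15


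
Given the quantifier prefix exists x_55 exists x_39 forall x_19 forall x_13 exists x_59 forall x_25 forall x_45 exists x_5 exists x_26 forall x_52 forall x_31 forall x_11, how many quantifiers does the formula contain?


Quantifier prefix has 12 quantifier symbols.
Quantifier depth = 12

12


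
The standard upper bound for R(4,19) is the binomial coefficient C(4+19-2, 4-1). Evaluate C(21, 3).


R(4,19) <= C(4+19-2, 4-1) = C(21, 3)
C(21, 3) = 21! / (3! * 18!)
= 1330

1330


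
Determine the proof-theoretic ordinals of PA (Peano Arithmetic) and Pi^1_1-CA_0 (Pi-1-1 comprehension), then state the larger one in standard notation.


Proof-theoretic ordinal of PA (Peano Arithmetic): epsilon_0
Proof-theoretic ordinal of Pi^1_1-CA_0 (Pi-1-1 comprehension): psi_0(Omega_omega)
Comparing: epsilon_0 < psi_0(Omega_omega).
The larger ordinal is psi_0(Omega_omega) (from Pi^1_1-CA_0 (Pi-1-1 comprehension)).

psi_0(Omega_omega)


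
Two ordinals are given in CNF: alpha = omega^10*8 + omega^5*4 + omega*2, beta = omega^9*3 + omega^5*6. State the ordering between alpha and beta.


Compare term by term from highest exponent:
alpha = omega^10*8 + omega^5*4 + omega*2
beta = omega^9*3 + omega^5*6
Term 1: alpha has omega^10*8, beta has omega^9*3
Term 2: alpha has omega^5*4, beta has omega^5*6
Term 3: alpha has omega^1*2, beta has omega^0*0
Result: alpha > beta

alpha > beta


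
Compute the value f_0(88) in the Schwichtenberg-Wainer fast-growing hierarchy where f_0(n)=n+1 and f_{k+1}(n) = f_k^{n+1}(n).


f_0(88) = 88 + 1 = 89

89


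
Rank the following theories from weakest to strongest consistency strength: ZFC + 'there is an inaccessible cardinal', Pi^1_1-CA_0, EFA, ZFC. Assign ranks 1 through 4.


Ordering by consistency strength:
1. EFA
2. Pi^1_1-CA_0
3. ZFC
4. ZFC + 'there is an inaccessible cardinal'


ZFC + 'there is an inaccessible cardinal'=4, Pi^1_1-CA_0=2, EFA=1, ZFC=3


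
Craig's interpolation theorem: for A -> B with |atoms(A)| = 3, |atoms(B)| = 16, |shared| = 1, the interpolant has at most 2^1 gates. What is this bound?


Shared atoms = 1
Craig interpolant size bound = 2^1
= 2

2


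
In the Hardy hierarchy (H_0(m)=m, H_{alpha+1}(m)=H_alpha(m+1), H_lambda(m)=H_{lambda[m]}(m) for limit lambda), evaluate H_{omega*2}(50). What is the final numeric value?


H_{omega*2}(50):
For the Hardy hierarchy, H_{omega*k}(n) = 2^k * n.
2^2 = 4.
4 * 50 = 200

200


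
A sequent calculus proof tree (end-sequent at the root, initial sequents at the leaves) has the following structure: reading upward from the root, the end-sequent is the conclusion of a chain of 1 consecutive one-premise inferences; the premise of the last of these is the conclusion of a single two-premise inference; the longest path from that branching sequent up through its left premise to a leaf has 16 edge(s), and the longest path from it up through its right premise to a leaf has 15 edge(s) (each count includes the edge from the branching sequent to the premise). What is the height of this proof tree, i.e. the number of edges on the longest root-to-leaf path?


Longest path through the left premise: 16 edges (measured from the branching sequent)
Longest path through the right premise: 15 edges
Height of the subtree rooted at the branching sequent: max(16, 15) = 16
The branching sequent sits 1 edges above the root (the chain of one-premise inferences), so height = 16 + 1 = 17

17


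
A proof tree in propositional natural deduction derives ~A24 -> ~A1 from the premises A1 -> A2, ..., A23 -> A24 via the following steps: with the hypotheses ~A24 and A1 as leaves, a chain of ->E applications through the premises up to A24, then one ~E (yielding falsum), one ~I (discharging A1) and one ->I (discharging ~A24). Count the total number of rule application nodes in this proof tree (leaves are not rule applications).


From hypothesis A1, 23 ->E steps along the 23 premises yield A24.
~E with hypothesis ~A24 gives falsum (1 node); ~I discharging A1 gives ~A1 (1 node); ->I discharging ~A24 gives the goal (1 node).
Total = 23 + 3 = 26 inference nodes.

26


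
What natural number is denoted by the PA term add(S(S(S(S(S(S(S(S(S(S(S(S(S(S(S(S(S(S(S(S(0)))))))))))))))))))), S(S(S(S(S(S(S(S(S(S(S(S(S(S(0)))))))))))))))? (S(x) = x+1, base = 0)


add(S^20(0), S^14(0)):
S^20(0) = 20
S^14(0) = 14
20 + 14 = 34

34


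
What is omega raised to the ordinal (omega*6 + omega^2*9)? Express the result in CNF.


omega^(omega*6 + omega^2*9):
In ordinal addition a term is absorbed by a following term of strictly larger exponent: 1 < 2, so omega*6 + omega^2*9 = omega^2*9.
omega raised to a CNF ordinal is a single CNF term: Result = omega^(omega^2*9)

omega^(omega^2*9)


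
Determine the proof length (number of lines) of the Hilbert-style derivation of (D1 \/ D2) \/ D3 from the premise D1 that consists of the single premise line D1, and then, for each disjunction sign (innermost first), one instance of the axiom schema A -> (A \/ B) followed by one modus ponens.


Building the left-nested 3-ary disjunction from D1:
- 1 premise line (D1)
- 3 disjuncts means 2 disjunction signs; each needs 1 axiom instance + 1 MP = 2 lines: 2 * 2 = 4
Total = 1 + 4 = 5 lines.

5


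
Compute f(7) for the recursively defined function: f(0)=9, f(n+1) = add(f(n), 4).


f(0) = 9
f(1) = add(f(0), 4) = add(9, 4) = 13
f(2) = add(f(1), 4) = add(13, 4) = 17
f(3) = add(f(2), 4) = add(17, 4) = 21
f(4) = add(f(3), 4) = add(21, 4) = 25
f(5) = add(f(4), 4) = add(25, 4) = 29
f(6) = add(f(5), 4) = add(29, 4) = 33
f(7) = add(f(6), 4) = add(33, 4) = 37


37


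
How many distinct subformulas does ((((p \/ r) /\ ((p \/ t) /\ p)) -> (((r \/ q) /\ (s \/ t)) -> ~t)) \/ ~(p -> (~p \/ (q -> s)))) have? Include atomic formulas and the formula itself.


Formula: ((((p \/ r) /\ ((p \/ t) /\ p)) -> (((r \/ q) /\ (s \/ t)) -> ~t)) \/ ~(p -> (~p \/ (q -> s))))
Subformulas found:
  1. r
  2. q
  3. s
  4. t
  5. p
  6. ~t
  7. ~p
  8. (p \/ t)
  9. (r \/ q)
  10. (s \/ t)
  11. (q -> s)
  12. (p \/ r)
  13. ((p \/ t) /\ p)
  14. (~p \/ (q -> s))
  15. ((r \/ q) /\ (s \/ t))
  16. (p -> (~p \/ (q -> s)))
  17. ~(p -> (~p \/ (q -> s)))
  18. ((p \/ r) /\ ((p \/ t) /\ p))
  19. (((r \/ q) /\ (s \/ t)) -> ~t)
  20. (((p \/ r) /\ ((p \/ t) /\ p)) -> (((r \/ q) /\ (s \/ t)) -> ~t))
  21. ((((p \/ r) /\ ((p \/ t) /\ p)) -> (((r \/ q) /\ (s \/ t)) -> ~t)) \/ ~(p -> (~p \/ (q -> s))))
Total distinct subformulas = 21

21


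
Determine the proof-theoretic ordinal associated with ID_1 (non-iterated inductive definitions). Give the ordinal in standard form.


The proof-theoretic ordinal of ID_1 (non-iterated inductive definitions) is a standard result in ordinal analysis.
This ordinal is the supremum of order types of primitive recursive well-orderings
that the theory can prove to be well-ordered.
For ID_1 (non-iterated inductive definitions), the proof-theoretic ordinal is psi_0(epsilon_{Omega+1}).

psi_0(epsilon_{Omega+1})
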